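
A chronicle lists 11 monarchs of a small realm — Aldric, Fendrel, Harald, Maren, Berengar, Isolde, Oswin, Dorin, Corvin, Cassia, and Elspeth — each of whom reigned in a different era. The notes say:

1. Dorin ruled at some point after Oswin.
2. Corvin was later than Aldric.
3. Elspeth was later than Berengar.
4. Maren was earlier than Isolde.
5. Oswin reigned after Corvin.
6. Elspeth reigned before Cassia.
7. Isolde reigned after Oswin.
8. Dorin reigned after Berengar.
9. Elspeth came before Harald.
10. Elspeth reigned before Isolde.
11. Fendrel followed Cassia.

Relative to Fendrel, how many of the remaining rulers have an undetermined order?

Forced before Fendrel: Berengar, Cassia, and Elspeth.
That leaves Aldric, Corvin, Dorin, Harald, Isolde, Maren, and Oswin with no forced order relative to Fendrel — 7.

7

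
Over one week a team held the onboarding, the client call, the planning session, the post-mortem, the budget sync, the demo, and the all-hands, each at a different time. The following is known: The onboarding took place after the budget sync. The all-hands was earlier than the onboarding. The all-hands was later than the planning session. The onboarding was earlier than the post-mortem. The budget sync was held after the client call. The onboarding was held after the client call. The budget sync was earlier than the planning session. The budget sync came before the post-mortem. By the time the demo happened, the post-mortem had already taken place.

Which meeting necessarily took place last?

the demo

Every other meeting has a chain of constraints placing it before the demo, so the demo is last.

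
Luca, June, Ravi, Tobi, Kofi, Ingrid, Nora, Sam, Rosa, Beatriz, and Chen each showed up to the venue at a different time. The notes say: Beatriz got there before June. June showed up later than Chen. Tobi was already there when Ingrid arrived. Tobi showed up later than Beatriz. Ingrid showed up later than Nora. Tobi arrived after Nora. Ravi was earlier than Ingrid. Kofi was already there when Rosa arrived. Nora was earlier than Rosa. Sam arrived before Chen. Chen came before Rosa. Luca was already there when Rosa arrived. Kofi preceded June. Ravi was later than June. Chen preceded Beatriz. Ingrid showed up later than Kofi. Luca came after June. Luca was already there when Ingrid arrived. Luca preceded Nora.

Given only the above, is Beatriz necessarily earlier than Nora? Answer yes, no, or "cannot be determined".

Chain the constraints: Beatriz → June → Luca → Nora. Each link is directly stated, so Beatriz comes before Nora.

yes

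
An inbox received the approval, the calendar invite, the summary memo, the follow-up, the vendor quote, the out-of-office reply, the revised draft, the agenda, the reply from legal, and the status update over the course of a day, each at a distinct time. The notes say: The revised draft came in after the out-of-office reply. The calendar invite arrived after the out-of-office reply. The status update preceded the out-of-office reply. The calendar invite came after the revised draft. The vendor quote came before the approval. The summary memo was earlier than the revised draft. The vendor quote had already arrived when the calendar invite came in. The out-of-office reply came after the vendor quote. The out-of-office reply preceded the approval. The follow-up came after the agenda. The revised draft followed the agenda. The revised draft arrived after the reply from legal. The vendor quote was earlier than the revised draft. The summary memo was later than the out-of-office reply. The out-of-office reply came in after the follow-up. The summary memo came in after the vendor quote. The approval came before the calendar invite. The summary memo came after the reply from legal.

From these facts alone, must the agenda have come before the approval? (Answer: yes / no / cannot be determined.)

yes

Chain the constraints: the agenda → the follow-up → the out-of-office reply → the approval. Each link is directly stated, so the agenda comes before the approval.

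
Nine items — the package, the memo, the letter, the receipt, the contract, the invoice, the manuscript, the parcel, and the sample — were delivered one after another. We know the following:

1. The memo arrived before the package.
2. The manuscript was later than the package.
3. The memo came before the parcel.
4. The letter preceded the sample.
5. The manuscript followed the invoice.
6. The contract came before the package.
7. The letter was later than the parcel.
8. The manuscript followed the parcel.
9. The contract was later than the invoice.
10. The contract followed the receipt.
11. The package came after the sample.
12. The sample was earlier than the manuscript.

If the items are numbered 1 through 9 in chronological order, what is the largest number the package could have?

8

The package must come before the manuscript — 1 item forced after it.
Everything else can be placed before the package in some valid order, so the package can sit as late as position 9 − 1 = 8.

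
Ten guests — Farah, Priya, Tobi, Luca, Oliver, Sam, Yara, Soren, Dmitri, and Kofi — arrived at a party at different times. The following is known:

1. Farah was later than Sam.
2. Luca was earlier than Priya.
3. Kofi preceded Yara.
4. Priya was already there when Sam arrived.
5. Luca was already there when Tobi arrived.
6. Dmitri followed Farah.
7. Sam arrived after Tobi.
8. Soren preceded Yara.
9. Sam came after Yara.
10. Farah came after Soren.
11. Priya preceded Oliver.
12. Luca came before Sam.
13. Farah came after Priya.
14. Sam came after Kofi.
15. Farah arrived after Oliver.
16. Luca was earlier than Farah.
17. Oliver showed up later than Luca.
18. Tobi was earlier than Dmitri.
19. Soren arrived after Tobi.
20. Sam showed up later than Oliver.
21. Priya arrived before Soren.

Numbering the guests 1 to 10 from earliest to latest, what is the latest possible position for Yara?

Yara must come before Dmitri, Farah, and Sam — 3 guests forced after them.
Everything else can be placed before Yara in some valid order, so Yara can sit as late as position 10 − 3 = 7.

7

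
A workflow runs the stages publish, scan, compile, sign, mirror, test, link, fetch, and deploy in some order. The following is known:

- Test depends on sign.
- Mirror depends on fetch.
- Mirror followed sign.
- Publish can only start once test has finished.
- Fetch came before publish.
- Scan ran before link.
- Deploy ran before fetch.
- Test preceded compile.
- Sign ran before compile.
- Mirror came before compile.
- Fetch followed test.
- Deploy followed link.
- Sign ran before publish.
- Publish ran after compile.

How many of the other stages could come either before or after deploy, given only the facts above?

Forced before deploy: link and scan; forced after deploy: compile, fetch, mirror, and publish.
That leaves sign and test with no forced order relative to deploy — 2.

2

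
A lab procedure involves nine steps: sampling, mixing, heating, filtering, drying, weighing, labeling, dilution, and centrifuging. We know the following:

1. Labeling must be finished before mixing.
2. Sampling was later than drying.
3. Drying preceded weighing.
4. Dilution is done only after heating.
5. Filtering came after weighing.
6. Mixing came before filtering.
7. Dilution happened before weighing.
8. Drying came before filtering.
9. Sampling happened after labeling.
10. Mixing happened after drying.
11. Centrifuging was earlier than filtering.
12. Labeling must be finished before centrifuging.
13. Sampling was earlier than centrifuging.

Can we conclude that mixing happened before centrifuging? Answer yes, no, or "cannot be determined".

No chain of stated constraints runs from mixing to centrifuging, and none runs from centrifuging to mixing either.
So the relative order of mixing and centrifuging is not fixed by the given facts.

cannot be determined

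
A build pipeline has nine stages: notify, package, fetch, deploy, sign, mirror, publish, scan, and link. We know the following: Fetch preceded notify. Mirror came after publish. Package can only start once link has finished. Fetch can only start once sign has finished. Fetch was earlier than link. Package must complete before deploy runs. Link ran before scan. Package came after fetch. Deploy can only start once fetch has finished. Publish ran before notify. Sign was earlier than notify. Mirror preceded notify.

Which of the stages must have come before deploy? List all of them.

Directly stated before deploy: fetch and package.
Link reaches deploy via link → package → deploy.
Sign reaches deploy via sign → fetch → deploy.
No chain forces mirror (or any of the others) ahead of deploy.

fetch, link, package, sign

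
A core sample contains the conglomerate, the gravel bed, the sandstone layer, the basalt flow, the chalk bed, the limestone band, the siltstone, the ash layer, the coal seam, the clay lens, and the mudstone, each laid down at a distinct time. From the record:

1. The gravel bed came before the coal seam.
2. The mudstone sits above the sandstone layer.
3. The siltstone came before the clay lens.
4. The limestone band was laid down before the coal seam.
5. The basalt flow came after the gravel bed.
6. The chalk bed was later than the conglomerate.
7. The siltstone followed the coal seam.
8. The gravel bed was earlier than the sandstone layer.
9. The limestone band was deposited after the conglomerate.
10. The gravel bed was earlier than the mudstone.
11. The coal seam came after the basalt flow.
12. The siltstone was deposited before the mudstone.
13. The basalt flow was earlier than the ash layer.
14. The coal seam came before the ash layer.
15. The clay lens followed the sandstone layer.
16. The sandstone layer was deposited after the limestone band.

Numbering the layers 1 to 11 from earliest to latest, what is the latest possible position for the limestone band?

5

The limestone band must come before the ash layer, the clay lens, the coal seam, the mudstone, the sandstone layer, and the siltstone — 6 layers forced after it.
Everything else can be placed before the limestone band in some valid order, so the limestone band can sit as late as position 11 − 6 = 5.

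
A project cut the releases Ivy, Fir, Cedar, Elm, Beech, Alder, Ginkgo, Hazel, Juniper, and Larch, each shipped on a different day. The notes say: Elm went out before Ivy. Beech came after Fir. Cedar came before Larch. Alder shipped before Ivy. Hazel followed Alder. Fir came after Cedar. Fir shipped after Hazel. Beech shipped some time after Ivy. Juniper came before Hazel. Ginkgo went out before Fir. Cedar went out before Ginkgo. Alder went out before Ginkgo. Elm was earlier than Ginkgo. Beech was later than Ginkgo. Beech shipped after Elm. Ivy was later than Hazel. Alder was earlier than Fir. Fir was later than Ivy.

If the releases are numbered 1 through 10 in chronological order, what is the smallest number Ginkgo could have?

Alder, Cedar, and Elm must all come before Ginkgo — 3 forced predecessors.
Nothing else is forced ahead of Ginkgo, so its earliest slot is position 3 + 1 = 4.

4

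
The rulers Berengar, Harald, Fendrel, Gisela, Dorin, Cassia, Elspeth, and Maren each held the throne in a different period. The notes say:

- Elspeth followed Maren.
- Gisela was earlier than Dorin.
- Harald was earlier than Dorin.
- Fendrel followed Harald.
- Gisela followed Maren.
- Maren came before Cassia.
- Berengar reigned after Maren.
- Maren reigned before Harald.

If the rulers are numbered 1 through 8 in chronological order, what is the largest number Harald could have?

Harald must come before Dorin and Fendrel — 2 rulers forced after them.
Everything else can be placed before Harald in some valid order, so Harald can sit as late as position 8 − 2 = 6.

6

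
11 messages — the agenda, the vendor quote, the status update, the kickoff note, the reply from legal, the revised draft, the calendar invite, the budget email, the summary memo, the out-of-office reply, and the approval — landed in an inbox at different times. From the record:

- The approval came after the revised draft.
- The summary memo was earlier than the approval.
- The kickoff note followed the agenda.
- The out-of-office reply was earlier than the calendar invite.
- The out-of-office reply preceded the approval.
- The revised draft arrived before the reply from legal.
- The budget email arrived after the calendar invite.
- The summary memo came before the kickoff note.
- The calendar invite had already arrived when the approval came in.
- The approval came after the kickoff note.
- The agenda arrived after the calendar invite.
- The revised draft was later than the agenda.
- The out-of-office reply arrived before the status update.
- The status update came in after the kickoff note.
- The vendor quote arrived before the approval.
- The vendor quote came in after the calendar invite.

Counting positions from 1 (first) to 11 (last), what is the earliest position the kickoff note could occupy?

5

The agenda, the calendar invite, the out-of-office reply, and the summary memo must all come before the kickoff note — 4 forced predecessors.
Nothing else is forced ahead of the kickoff note, so its earliest slot is position 4 + 1 = 5.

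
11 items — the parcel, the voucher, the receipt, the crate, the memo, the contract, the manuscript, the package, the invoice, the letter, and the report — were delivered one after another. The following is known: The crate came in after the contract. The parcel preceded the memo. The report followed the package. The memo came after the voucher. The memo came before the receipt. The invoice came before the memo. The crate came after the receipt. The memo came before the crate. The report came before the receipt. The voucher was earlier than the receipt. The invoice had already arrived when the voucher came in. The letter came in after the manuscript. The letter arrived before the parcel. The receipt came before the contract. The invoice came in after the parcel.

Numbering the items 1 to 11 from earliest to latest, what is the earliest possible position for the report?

2

The package must come before the report — 1 forced predecessor.
Nothing else is forced ahead of the report, so its earliest slot is position 1 + 1 = 2.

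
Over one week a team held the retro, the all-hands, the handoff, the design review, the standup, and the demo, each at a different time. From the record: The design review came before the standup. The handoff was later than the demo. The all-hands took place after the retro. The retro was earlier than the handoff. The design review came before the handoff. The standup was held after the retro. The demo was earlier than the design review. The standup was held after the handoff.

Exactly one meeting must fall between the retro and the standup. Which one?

the handoff

Tracing the constraints gives the retro → the handoff → the standup, so the handoff sits after the retro and before the standup.
No other meeting is forced both after the retro and before the standup.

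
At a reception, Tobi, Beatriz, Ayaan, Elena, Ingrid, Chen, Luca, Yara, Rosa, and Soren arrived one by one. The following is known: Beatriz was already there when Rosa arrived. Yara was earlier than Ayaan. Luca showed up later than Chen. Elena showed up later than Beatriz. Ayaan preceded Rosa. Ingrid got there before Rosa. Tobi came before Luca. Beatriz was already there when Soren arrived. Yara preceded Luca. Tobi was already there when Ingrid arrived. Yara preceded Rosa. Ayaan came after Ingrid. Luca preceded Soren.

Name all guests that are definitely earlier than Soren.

Directly stated before Soren: Beatriz and Luca.
Chen reaches Soren via Chen → Luca → Soren.
Tobi reaches Soren via Tobi → Luca → Soren.
Yara reaches Soren via Yara → Luca → Soren.
No chain forces Elena (or any of the others) ahead of Soren.

Beatriz, Chen, Luca, Tobi, Yara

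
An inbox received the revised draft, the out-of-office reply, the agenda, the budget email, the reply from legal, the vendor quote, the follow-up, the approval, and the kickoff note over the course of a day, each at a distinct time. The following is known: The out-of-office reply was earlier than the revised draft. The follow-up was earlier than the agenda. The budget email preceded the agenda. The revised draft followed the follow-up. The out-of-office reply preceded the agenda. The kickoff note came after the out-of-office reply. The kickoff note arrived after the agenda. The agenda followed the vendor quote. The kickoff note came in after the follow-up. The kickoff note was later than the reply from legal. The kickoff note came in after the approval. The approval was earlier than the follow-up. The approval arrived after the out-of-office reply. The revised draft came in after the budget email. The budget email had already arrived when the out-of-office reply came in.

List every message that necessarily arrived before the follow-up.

Directly stated before the follow-up: the approval.
The budget email reaches the follow-up via the budget email → the out-of-office reply → the approval → the follow-up.
The out-of-office reply reaches the follow-up via the out-of-office reply → the approval → the follow-up.

the approval, the budget email, the out-of-office reply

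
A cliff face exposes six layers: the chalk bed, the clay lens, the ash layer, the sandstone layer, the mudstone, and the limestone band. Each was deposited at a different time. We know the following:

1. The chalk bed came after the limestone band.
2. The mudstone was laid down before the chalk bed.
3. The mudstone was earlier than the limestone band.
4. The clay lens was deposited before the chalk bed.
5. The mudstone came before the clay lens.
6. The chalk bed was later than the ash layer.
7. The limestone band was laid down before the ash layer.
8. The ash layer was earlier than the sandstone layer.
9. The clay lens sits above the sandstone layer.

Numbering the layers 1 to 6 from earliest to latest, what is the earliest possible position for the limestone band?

The mudstone must come before the limestone band — 1 forced predecessor.
Nothing else is forced ahead of the limestone band, so its earliest slot is position 1 + 1 = 2.

2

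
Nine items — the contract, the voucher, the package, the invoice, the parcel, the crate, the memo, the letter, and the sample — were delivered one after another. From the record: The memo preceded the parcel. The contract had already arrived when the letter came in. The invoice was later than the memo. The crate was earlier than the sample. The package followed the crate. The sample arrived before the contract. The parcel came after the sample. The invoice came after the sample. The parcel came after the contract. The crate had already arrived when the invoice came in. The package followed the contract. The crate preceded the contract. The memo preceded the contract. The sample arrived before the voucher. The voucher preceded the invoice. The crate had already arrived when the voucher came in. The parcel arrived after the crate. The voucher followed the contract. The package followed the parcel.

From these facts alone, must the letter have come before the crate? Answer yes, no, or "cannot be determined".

no

Tracing the constraints gives the crate → the contract → the letter, so the crate must come before the letter.
That means the letter cannot be before the crate.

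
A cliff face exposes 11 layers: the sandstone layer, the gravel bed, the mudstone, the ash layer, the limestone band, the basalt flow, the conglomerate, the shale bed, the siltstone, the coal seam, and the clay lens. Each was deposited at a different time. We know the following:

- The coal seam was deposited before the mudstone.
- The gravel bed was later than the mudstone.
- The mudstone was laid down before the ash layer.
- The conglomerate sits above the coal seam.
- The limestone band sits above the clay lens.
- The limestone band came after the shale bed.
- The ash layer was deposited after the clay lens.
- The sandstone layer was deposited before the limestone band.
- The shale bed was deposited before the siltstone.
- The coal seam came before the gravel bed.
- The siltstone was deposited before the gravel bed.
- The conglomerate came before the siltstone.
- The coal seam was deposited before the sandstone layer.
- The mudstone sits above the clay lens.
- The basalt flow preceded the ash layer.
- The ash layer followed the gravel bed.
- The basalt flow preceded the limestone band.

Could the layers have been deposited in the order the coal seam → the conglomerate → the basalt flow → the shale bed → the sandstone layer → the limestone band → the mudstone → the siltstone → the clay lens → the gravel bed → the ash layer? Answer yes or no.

The constraints require the clay lens before the mudstone, but in the proposed sequence the mudstone appears ahead of the clay lens. That one violation is enough.

no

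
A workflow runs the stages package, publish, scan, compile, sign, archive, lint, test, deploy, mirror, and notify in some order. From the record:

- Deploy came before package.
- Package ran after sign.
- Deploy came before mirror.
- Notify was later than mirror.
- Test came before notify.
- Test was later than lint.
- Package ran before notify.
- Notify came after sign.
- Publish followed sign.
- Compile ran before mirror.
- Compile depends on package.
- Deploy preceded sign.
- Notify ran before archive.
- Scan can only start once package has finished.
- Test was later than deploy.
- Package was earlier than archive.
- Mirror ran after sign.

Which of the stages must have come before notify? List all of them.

compile, deploy, lint, mirror, package, sign, test

Directly stated before notify: mirror, package, sign, and test.
Compile reaches notify via compile → mirror → notify.
Deploy reaches notify via deploy → sign → notify.
Lint reaches notify via lint → test → notify.
No chain forces scan (or any of the others) ahead of notify.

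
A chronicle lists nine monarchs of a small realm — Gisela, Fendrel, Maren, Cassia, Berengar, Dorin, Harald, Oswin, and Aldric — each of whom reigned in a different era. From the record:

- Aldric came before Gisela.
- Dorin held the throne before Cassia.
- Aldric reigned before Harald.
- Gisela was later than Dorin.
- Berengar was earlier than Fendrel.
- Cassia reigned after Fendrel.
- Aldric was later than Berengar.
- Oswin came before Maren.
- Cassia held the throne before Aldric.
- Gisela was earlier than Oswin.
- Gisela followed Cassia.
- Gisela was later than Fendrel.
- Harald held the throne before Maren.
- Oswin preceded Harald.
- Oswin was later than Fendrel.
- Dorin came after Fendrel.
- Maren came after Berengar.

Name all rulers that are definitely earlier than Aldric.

Directly stated before Aldric: Berengar and Cassia.
Dorin reaches Aldric via Dorin → Cassia → Aldric.
Fendrel reaches Aldric via Fendrel → Cassia → Aldric.
No chain forces Harald (or any of the others) ahead of Aldric.

Berengar, Cassia, Dorin, Fendrel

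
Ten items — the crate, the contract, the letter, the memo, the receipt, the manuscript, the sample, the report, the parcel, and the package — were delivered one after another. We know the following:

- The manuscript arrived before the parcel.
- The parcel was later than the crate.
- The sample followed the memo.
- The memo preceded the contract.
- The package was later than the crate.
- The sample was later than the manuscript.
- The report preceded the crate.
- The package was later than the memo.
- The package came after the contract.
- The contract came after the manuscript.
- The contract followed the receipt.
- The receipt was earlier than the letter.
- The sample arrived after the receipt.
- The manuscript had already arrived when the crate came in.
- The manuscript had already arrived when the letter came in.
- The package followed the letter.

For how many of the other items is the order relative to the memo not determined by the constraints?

Forced after the memo: the contract, the package, and the sample.
That leaves the crate, the letter, the manuscript, the parcel, the receipt, and the report with no forced order relative to the memo — 6.

6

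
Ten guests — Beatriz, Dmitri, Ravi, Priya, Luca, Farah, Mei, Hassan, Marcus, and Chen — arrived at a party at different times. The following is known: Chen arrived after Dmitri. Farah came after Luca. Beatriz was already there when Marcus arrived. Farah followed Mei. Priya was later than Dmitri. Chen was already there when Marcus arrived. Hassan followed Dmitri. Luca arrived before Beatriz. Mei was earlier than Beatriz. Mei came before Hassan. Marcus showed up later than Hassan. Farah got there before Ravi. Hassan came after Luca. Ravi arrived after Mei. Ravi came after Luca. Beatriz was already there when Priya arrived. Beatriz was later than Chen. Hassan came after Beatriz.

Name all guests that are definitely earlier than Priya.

Directly stated before Priya: Beatriz and Dmitri.
Chen reaches Priya via Chen → Beatriz → Priya.
Luca reaches Priya via Luca → Beatriz → Priya.
Mei reaches Priya via Mei → Beatriz → Priya.
No chain forces Ravi (or any of the others) ahead of Priya.

Beatriz, Chen, Dmitri, Luca, Mei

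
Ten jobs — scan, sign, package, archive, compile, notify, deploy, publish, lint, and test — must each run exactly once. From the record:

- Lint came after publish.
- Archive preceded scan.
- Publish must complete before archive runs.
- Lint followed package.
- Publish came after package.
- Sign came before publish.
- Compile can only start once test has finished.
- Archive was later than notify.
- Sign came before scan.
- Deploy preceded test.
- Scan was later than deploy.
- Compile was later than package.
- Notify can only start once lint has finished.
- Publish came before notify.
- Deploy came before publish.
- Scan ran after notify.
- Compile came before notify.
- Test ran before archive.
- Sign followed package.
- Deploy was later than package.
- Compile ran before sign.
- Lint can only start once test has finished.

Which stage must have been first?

Package has a chain of constraints placing it before every other stage, so package must be first.

package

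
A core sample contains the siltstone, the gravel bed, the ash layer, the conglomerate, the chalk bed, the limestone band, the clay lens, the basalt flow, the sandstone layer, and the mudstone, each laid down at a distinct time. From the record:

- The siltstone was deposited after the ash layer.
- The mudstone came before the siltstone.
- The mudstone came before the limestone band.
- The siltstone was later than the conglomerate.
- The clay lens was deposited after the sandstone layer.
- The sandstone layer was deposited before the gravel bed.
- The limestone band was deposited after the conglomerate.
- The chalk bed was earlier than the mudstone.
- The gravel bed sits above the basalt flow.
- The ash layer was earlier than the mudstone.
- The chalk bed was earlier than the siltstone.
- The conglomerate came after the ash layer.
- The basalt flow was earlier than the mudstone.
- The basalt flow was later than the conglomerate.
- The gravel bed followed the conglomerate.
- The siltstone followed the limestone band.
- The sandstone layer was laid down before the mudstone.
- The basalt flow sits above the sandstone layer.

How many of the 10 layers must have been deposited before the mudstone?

5

Directly stated before the mudstone: the ash layer, the basalt flow, the chalk bed, and the sandstone layer.
The conglomerate reaches the mudstone via the conglomerate → the basalt flow → the mudstone.
That's the ash layer, the basalt flow, the chalk bed, the conglomerate, and the sandstone layer — 5 in all.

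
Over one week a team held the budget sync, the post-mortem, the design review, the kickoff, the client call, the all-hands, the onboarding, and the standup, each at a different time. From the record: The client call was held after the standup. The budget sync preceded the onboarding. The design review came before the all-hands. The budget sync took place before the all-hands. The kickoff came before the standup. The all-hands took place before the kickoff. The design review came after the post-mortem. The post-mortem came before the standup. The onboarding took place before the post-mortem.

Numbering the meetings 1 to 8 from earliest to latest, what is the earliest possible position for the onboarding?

2

The budget sync must come before the onboarding — 1 forced predecessor.
Nothing else is forced ahead of the onboarding, so its earliest slot is position 1 + 1 = 2.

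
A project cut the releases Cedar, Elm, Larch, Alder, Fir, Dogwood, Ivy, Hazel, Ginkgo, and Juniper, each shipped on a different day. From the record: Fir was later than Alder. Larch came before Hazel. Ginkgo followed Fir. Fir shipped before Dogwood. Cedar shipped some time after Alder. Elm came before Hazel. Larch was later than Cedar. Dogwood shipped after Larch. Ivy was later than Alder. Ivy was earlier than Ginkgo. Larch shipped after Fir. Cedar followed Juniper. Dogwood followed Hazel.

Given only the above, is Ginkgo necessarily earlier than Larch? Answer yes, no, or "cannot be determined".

cannot be determined

No chain of stated constraints runs from Ginkgo to Larch, and none runs from Larch to Ginkgo either.
So the relative order of Ginkgo and Larch is not fixed by the given facts.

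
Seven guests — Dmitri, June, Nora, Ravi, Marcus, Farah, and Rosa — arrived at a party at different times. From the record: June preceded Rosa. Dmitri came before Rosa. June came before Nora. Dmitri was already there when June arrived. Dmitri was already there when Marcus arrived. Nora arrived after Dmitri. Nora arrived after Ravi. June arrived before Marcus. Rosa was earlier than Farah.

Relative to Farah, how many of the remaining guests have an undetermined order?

3

Forced before Farah: Dmitri, June, and Rosa.
That leaves Marcus, Nora, and Ravi with no forced order relative to Farah — 3.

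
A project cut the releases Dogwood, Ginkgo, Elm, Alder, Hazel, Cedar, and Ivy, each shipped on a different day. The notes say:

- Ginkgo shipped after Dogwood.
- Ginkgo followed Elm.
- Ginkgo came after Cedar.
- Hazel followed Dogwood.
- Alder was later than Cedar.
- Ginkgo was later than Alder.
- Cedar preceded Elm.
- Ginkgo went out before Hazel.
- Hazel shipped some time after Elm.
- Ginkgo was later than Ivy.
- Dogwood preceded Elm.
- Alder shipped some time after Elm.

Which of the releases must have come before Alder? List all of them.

Cedar, Dogwood, Elm

Directly stated before Alder: Cedar and Elm.
Dogwood reaches Alder via Dogwood → Elm → Alder.
No chain forces Ginkgo (or any of the others) ahead of Alder.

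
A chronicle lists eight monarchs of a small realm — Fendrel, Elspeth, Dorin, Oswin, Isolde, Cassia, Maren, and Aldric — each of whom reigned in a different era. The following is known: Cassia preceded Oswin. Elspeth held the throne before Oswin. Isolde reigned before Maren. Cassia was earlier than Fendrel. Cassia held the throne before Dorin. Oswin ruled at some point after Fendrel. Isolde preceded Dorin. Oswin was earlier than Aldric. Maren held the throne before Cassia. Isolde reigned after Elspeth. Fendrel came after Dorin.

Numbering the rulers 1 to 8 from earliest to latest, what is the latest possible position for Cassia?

4

Cassia must come before Aldric, Dorin, Fendrel, and Oswin — 4 rulers forced after them.
Everything else can be placed before Cassia in some valid order, so Cassia can sit as late as position 8 − 4 = 4.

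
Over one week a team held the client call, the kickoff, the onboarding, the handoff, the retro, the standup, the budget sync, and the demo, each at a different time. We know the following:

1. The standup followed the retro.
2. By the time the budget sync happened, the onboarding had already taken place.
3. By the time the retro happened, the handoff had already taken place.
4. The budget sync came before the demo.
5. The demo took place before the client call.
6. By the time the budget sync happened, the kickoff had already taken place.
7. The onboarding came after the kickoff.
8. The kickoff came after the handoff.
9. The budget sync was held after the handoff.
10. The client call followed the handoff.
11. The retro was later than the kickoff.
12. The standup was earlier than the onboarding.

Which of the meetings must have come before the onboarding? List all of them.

the handoff, the kickoff, the retro, the standup

Directly stated before the onboarding: the kickoff and the standup.
The handoff reaches the onboarding via the handoff → the kickoff → the onboarding.
The retro reaches the onboarding via the retro → the standup → the onboarding.
No chain forces the client call (or any of the others) ahead of the onboarding.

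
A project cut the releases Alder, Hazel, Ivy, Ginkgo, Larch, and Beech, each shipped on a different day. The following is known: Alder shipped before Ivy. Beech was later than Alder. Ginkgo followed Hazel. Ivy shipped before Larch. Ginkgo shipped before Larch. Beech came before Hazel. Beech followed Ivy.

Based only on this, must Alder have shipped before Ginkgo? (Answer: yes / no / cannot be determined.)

yes

Chain the constraints: Alder → Beech → Hazel → Ginkgo. Each link is directly stated, so Alder comes before Ginkgo.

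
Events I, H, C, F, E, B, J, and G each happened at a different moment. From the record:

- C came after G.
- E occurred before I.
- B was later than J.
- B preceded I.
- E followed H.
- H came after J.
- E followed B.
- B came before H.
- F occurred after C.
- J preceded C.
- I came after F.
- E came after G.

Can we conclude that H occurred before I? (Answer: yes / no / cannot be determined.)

yes

Chain the constraints: H → E → I. Each link is directly stated, so H comes before I.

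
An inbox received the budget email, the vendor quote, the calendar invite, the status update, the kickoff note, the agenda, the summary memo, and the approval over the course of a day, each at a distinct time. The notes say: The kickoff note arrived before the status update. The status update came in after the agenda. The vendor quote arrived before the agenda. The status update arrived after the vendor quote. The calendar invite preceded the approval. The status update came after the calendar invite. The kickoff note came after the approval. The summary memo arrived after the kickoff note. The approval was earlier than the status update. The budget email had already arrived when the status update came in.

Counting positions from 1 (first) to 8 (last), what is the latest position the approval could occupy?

The approval must come before the kickoff note, the status update, and the summary memo — 3 messages forced after it.
Everything else can be placed before the approval in some valid order, so the approval can sit as late as position 8 − 3 = 5.

5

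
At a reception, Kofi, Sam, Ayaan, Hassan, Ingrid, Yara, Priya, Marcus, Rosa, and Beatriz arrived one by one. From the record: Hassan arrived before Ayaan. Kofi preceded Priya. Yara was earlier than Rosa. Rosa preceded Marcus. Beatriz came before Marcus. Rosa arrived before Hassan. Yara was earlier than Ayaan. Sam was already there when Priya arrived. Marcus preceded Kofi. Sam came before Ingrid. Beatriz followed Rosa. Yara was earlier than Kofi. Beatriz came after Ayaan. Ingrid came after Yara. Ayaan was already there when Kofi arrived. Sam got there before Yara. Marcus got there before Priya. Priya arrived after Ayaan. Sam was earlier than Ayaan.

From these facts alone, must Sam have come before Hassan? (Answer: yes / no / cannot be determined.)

yes

Chain the constraints: Sam → Yara → Rosa → Hassan. Each link is directly stated, so Sam comes before Hassan.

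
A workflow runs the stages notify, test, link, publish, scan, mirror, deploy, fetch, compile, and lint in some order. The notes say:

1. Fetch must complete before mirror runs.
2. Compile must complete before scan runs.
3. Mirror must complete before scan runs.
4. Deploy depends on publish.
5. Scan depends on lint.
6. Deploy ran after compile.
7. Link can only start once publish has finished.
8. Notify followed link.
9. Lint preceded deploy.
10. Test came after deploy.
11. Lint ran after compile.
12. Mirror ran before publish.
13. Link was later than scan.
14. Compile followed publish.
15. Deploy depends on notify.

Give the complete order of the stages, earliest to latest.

The constraints fix every adjacent pair, so only one ordering works:
fetch → mirror → publish → compile → lint → scan → link → notify → deploy → test.

fetch, mirror, publish, compile, lint, scan, link, notify, deploy, test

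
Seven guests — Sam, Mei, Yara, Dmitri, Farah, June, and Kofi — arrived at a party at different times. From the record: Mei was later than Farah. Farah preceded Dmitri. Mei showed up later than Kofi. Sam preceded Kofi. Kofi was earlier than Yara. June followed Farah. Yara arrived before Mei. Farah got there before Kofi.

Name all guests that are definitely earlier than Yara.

Farah, Kofi, Sam

Directly stated before Yara: Kofi.
Farah reaches Yara via Farah → Kofi → Yara.
Sam reaches Yara via Sam → Kofi → Yara.
No chain forces Dmitri (or any of the others) ahead of Yara.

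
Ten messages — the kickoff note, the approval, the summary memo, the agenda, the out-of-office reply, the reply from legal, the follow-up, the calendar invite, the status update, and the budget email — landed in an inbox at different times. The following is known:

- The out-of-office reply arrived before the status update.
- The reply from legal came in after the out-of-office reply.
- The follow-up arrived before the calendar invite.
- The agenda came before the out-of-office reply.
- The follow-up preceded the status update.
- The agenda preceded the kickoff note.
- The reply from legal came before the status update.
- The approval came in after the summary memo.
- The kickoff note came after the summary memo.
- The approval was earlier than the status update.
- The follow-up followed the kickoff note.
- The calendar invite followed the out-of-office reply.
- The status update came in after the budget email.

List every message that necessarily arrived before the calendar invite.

Directly stated before the calendar invite: the follow-up and the out-of-office reply.
The agenda reaches the calendar invite via the agenda → the out-of-office reply → the calendar invite.
The kickoff note reaches the calendar invite via the kickoff note → the follow-up → the calendar invite.
The summary memo reaches the calendar invite via the summary memo → the kickoff note → the follow-up → the calendar invite.
No chain forces the status update (or any of the others) ahead of the calendar invite.

the agenda, the follow-up, the kickoff note, the out-of-office reply, the summary memo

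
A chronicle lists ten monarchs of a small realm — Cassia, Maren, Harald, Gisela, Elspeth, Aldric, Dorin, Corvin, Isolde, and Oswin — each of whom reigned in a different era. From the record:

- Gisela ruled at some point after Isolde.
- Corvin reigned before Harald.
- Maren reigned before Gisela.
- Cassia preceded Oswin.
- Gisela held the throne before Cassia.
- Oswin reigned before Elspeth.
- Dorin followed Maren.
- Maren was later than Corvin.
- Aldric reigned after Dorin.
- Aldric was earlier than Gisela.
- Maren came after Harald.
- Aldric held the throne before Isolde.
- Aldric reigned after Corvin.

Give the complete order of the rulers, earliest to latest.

The constraints fix every adjacent pair, so only one ordering works:
Corvin → Harald → Maren → Dorin → Aldric → Isolde → Gisela → Cassia → Oswin → Elspeth.

Corvin, Harald, Maren, Dorin, Aldric, Isolde, Gisela, Cassia, Oswin, Elspeth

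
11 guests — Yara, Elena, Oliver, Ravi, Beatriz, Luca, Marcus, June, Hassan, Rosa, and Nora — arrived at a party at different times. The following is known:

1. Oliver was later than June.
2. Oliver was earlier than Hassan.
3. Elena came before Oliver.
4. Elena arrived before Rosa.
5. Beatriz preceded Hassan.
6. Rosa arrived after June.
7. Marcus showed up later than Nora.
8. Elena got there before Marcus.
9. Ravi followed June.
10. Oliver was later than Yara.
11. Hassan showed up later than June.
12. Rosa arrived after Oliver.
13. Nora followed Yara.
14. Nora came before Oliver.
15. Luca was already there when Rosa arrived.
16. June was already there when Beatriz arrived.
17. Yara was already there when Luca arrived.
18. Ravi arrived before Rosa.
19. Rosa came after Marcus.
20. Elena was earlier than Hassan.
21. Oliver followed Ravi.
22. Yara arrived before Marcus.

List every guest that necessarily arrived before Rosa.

Directly stated before Rosa: Elena, June, Luca, Marcus, Oliver, and Ravi.
Nora reaches Rosa via Nora → Marcus → Rosa.
Yara reaches Rosa via Yara → Marcus → Rosa.
No chain forces Beatriz (or any of the others) ahead of Rosa.

Elena, June, Luca, Marcus, Nora, Oliver, Ravi, Yara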